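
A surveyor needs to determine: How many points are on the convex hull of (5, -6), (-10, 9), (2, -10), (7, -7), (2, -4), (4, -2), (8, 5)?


Convex hull vertices (CCW): (-10, 9), (2, -10), (7, -7), (8, 5)
Count = 4

4


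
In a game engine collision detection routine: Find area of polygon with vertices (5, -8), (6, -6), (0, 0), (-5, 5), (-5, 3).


Shoelace sum: (5*(-6) - 6*(-8)) + (6*0 - 0*(-6)) + (0*5 - (-5)*0) + ((-5)*3 - (-5)*5) + ((-5)*(-8) - 5*3)
= 53
Area = |53|/2 = 26.5

26.5


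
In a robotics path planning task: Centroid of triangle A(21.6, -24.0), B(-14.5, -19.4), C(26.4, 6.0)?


Centroid = ((x_A+x_B+x_C)/3, (y_A+y_B+y_C)/3)
= ((21.6+(-14.5)+26.4)/3, ((-24)+(-19.4)+6)/3)
= (11.1667, -12.4667)

(11.1667, -12.4667)


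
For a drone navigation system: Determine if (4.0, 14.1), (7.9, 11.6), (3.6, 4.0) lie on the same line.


Cross product: (7.9-4)*(4-14.1) - (11.6-14.1)*(3.6-4)
= -40.39

No, not collinear


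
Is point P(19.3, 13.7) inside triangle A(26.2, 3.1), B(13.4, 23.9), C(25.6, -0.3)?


Cross products: AB x AP = 7.84, BC x BP = 18.34, CA x CP = 29.82
All same sign? yes

Yes, inside


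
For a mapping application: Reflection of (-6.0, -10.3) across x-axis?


Reflection over x-axis: (x,y) -> (x,-y)
(-6, -10.3) -> (-6, 10.3)

(-6, 10.3)


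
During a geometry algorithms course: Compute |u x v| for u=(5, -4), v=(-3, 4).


|u x v| = |5*4 - (-4)*(-3)|
= |20 - 12| = 8

8


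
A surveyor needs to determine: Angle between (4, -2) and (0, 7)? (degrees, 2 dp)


u.v = -14, |u| = sqrt(20) = 4.4721, |v| = sqrt(49) = 7
cos(theta) = u.v/(|u||v|) = -14/sqrt(980) = -0.447214
theta = acos(-0.447214) = 116.57 degrees

116.57 degrees


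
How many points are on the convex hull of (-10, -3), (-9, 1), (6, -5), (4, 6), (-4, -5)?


Convex hull vertices (CCW): (-10, -3), (-4, -5), (6, -5), (4, 6), (-9, 1)
Count = 5

5


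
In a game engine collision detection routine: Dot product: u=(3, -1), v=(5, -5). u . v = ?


u . v = u_x*v_x + u_y*v_y = 3*5 + (-1)*(-5)
= 15 + 5 = 20

20


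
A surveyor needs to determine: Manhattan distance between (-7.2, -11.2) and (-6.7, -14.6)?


|(-7.2)-(-6.7)| + |(-11.2)-(-14.6)| = 0.5 + 3.4 = 3.9

3.9


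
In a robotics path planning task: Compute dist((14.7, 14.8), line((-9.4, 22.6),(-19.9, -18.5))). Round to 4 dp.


|cross product| = 1072.41
|line direction| = sqrt(1799.46) = 42.42
Distance = 1072.41/sqrt(1799.46) = 25.2807

25.2807


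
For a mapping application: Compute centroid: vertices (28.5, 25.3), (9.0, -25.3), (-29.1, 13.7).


Centroid = ((x_A+x_B+x_C)/3, (y_A+y_B+y_C)/3)
= ((28.5+9+(-29.1))/3, (25.3+(-25.3)+13.7)/3)
= (2.8, 4.5667)

(2.8, 4.5667)


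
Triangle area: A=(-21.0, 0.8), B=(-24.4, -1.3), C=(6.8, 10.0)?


Area = |x_A(y_B-y_C) + x_B(y_C-y_A) + x_C(y_A-y_B)|/2
= |237.3 + (-224.48) + 14.28|/2
= 27.1/2 = 13.55

13.55


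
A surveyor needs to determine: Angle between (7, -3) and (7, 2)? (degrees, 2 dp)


u.v = 43, |u| = sqrt(58) = 7.6158, |v| = sqrt(53) = 7.2801
cos(theta) = u.v/(|u||v|) = 43/sqrt(3074) = 0.775562
theta = acos(0.775562) = 39.14 degrees

39.14 degrees


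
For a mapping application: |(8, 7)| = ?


|u| = sqrt(8^2 + 7^2) = sqrt(113) = 10.6301

10.6301


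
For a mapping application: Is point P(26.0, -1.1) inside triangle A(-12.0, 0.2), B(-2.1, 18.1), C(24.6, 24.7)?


Cross products: AB x AP = -693.07, BC x BP = -698.1, CA x CP = 978.58
All same sign? no

No, outside


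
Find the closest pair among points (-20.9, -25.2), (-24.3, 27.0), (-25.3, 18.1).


d(P0,P1) = 52.3106, d(P0,P2) = 43.523, d(P1,P2) = 8.956
Closest: P1 and P2

Closest pair: (-24.3, 27.0) and (-25.3, 18.1), distance = 8.956


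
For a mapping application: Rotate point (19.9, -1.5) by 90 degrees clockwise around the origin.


90° CW: (x,y) -> (y, -x)
(19.9,-1.5) -> (-1.5, -19.9)

(-1.5, -19.9)


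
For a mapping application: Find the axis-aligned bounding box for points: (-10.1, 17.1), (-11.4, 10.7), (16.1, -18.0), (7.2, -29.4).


x range: [-11.4, 16.1]
y range: [-29.4, 17.1]
Bounding box: (-11.4,-29.4) to (16.1,17.1)

(-11.4,-29.4) to (16.1,17.1)


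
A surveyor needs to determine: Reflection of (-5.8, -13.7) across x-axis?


Reflection over x-axis: (x,y) -> (x,-y)
(-5.8, -13.7) -> (-5.8, 13.7)

(-5.8, 13.7)


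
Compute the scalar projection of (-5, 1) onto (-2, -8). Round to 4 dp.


u.v = 2, |v| = sqrt(68) = 8.2462
Scalar projection = u.v / |v| = 2 / sqrt(68) = 0.2425

0.2425


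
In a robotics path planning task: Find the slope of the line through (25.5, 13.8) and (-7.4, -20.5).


slope = (y2-y1)/(x2-x1) = ((-20.5)-13.8)/((-7.4)-25.5) = (-34.3)/(-32.9) = 1.0426

1.0426


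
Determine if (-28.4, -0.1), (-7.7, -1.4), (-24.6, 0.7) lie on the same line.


Cross product: ((-7.7)-(-28.4))*(0.7-(-0.1)) - ((-1.4)-(-0.1))*((-24.6)-(-28.4))
= 21.5

No, not collinear


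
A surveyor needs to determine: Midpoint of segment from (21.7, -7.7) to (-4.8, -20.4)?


M = ((21.7+(-4.8))/2, ((-7.7)+(-20.4))/2)
= (8.45, -14.05)

(8.45, -14.05)


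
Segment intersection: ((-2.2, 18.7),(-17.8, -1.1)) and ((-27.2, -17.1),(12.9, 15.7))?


Cross products: d1=615.58, d2=333.28, d3=63.48, d4=345.78
d1*d2 < 0 and d3*d4 < 0? no

No, they don't intersect


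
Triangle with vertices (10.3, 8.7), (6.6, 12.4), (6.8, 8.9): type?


Side lengths squared: AB^2=27.38, BC^2=12.29, CA^2=12.29
Sorted: [12.29, 12.29, 27.38]
By sides: Isosceles, By angles: Obtuse

Isosceles, Obtuse


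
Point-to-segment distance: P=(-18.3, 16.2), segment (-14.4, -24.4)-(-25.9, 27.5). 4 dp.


Project P onto AB: t = 0.7615 (clamped to [0,1])
Closest point on segment: (-23.1576, 15.1236)
Distance: 4.9755

4.9755


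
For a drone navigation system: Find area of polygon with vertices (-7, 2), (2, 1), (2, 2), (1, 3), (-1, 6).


Shoelace sum: ((-7)*1 - 2*2) + (2*2 - 2*1) + (2*3 - 1*2) + (1*6 - (-1)*3) + ((-1)*2 - (-7)*6)
= 44
Area = |44|/2 = 22

22


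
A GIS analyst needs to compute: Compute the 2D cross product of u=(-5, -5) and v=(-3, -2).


u x v = u_x*v_y - u_y*v_x = (-5)*(-2) - (-5)*(-3)
= 10 - 15 = -5

-5


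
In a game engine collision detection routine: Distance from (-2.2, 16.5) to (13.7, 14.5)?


dx=15.9, dy=-2
d^2 = 15.9^2 + (-2)^2 = 256.81
d = sqrt(256.81) = 16.0253

16.0253


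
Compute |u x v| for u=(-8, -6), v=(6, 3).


|u x v| = |(-8)*3 - (-6)*6|
= |(-24) - (-36)| = 12

12


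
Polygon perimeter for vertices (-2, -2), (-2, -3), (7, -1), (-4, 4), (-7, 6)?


Sides: (-2, -2)->(-2, -3): sqrt(1) = 1, (-2, -3)->(7, -1): sqrt(85) = 9.219544, (7, -1)->(-4, 4): sqrt(146) = 12.083046, (-4, 4)->(-7, 6): sqrt(13) = 3.605551, (-7, 6)->(-2, -2): sqrt(89) = 9.433981
Sum = 35.342122
Perimeter = 35.3421

35.3421


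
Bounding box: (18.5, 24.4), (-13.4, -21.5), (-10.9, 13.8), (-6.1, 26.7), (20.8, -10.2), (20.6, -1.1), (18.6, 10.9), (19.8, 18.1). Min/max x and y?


x range: [-13.4, 20.8]
y range: [-21.5, 26.7]
Bounding box: (-13.4,-21.5) to (20.8,26.7)

(-13.4,-21.5) to (20.8,26.7)


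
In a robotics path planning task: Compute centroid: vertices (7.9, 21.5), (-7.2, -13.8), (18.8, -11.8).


Centroid = ((x_A+x_B+x_C)/3, (y_A+y_B+y_C)/3)
= ((7.9+(-7.2)+18.8)/3, (21.5+(-13.8)+(-11.8))/3)
= (6.5, -1.3667)

(6.5, -1.3667)


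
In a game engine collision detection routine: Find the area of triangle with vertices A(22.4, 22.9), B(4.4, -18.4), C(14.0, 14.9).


Area = |x_A(y_B-y_C) + x_B(y_C-y_A) + x_C(y_A-y_B)|/2
= |(-745.92) + (-35.2) + 578.2|/2
= 202.92/2 = 101.46

101.46


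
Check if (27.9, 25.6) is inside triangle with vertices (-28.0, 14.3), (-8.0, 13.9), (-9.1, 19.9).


Cross products: AB x AP = 248.36, BC x BP = -228.27, CA x CP = 99.47
All same sign? no

No, outside


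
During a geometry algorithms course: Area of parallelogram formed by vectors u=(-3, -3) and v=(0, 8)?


|u x v| = |(-3)*8 - (-3)*0|
= |(-24) - 0| = 24

24


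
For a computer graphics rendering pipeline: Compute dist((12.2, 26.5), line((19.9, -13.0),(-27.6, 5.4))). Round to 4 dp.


|cross product| = 1734.57
|line direction| = sqrt(2594.81) = 50.9393
Distance = 1734.57/sqrt(2594.81) = 34.0517

34.0517


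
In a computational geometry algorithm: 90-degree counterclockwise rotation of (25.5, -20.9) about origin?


90° CCW: (x,y) -> (-y, x)
(25.5,-20.9) -> (20.9, 25.5)

(20.9, 25.5)


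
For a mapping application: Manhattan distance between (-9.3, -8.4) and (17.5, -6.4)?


|(-9.3)-17.5| + |(-8.4)-(-6.4)| = 26.8 + 2 = 28.8

28.8


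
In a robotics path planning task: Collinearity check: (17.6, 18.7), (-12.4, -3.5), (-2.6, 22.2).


Cross product: ((-12.4)-17.6)*(22.2-18.7) - ((-3.5)-18.7)*((-2.6)-17.6)
= -553.44

No, not collinear


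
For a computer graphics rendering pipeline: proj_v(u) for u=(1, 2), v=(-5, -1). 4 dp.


u.v = -7, |v| = sqrt(26) = 5.099
Scalar projection = u.v / |v| = -7 / sqrt(26) = -1.3728

-1.3728


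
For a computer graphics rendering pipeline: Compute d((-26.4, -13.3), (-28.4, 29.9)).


dx=-2, dy=43.2
d^2 = (-2)^2 + 43.2^2 = 1870.24
d = sqrt(1870.24) = 43.2463

43.2463


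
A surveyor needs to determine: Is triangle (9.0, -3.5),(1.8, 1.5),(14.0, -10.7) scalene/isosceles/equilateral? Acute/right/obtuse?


Side lengths squared: AB^2=76.84, BC^2=297.68, CA^2=76.84
Sorted: [76.84, 76.84, 297.68]
By sides: Isosceles, By angles: Obtuse

Isosceles, Obtuse


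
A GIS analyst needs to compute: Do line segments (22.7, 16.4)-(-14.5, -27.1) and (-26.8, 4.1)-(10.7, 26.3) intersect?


Cross products: d1=-637.65, d2=-1443.06, d3=-1695.69, d4=-890.28
d1*d2 < 0 and d3*d4 < 0? no

No, they don't intersect


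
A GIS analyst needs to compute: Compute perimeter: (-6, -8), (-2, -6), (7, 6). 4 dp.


Sides: (-6, -8)->(-2, -6): sqrt(20) = 4.472136, (-2, -6)->(7, 6): sqrt(225) = 15, (7, 6)->(-6, -8): sqrt(365) = 19.104973
Sum = 38.577109
Perimeter = 38.5771

38.5771


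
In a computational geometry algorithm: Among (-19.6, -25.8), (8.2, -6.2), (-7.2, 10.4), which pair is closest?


d(P0,P1) = 34.0147, d(P0,P2) = 38.2649, d(P1,P2) = 22.6433
Closest: P1 and P2

Closest pair: (8.2, -6.2) and (-7.2, 10.4), distance = 22.6433


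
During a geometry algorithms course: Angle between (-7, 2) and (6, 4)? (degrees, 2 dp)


u.v = -34, |u| = sqrt(53) = 7.2801, |v| = sqrt(52) = 7.2111
cos(theta) = u.v/(|u||v|) = -34/sqrt(2756) = -0.647648
theta = acos(-0.647648) = 130.36 degrees

130.36 degrees


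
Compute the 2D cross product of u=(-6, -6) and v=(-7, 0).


u x v = u_x*v_y - u_y*v_x = (-6)*0 - (-6)*(-7)
= 0 - 42 = -42

-42


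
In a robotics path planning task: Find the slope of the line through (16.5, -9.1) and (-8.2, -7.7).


slope = (y2-y1)/(x2-x1) = ((-7.7)-(-9.1))/((-8.2)-16.5) = 1.4/(-24.7) = -0.0567

-0.0567


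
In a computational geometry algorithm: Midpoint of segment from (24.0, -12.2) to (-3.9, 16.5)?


M = ((24+(-3.9))/2, ((-12.2)+16.5)/2)
= (10.05, 2.15)

(10.05, 2.15)


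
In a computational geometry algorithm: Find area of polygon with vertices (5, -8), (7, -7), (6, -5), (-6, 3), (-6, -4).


Shoelace sum: (5*(-7) - 7*(-8)) + (7*(-5) - 6*(-7)) + (6*3 - (-6)*(-5)) + ((-6)*(-4) - (-6)*3) + ((-6)*(-8) - 5*(-4))
= 126
Area = |126|/2 = 63

63


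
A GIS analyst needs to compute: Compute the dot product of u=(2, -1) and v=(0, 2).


u . v = u_x*v_x + u_y*v_y = 2*0 + (-1)*2
= 0 + (-2) = -2

-2


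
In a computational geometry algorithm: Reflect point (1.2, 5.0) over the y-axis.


Reflection over y-axis: (x,y) -> (-x,y)
(1.2, 5) -> (-1.2, 5)

(-1.2, 5)


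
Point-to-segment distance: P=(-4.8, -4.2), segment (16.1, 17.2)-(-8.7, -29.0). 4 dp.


Project P onto AB: t = 0.5481 (clamped to [0,1])
Closest point on segment: (2.507, -8.1224)
Distance: 8.2932

8.2932


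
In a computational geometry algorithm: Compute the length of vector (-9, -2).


|u| = sqrt((-9)^2 + (-2)^2) = sqrt(85) = 9.2195

9.2195


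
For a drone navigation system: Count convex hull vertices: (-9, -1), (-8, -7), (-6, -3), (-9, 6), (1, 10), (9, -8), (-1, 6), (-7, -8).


Convex hull vertices (CCW): (-9, -1), (-8, -7), (-7, -8), (9, -8), (1, 10), (-9, 6)
Count = 6

6


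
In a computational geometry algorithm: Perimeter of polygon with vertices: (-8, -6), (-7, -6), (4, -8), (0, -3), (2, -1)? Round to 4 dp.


Sides: (-8, -6)->(-7, -6): sqrt(1) = 1, (-7, -6)->(4, -8): sqrt(125) = 11.18034, (4, -8)->(0, -3): sqrt(41) = 6.403124, (0, -3)->(2, -1): sqrt(8) = 2.828427, (2, -1)->(-8, -6): sqrt(125) = 11.18034
Sum = 32.592231
Perimeter = 32.5922

32.5922


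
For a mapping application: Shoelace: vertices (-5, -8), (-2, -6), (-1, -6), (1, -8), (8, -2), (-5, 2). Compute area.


Shoelace sum: ((-5)*(-6) - (-2)*(-8)) + ((-2)*(-6) - (-1)*(-6)) + ((-1)*(-8) - 1*(-6)) + (1*(-2) - 8*(-8)) + (8*2 - (-5)*(-2)) + ((-5)*(-8) - (-5)*2)
= 152
Area = |152|/2 = 76

76


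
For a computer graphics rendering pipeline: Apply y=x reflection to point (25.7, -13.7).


Reflection over y=x: (x,y) -> (y,x)
(25.7, -13.7) -> (-13.7, 25.7)

(-13.7, 25.7)


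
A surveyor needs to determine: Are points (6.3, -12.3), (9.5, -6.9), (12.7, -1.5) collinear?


Cross product: (9.5-6.3)*((-1.5)-(-12.3)) - ((-6.9)-(-12.3))*(12.7-6.3)
= 0

Yes, collinear


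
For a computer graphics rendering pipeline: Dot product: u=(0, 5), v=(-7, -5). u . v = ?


u . v = u_x*v_x + u_y*v_y = 0*(-7) + 5*(-5)
= 0 + (-25) = -25

-25


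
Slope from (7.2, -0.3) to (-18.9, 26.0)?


slope = (y2-y1)/(x2-x1) = (26-(-0.3))/((-18.9)-7.2) = 26.3/(-26.1) = -1.0077

-1.0077


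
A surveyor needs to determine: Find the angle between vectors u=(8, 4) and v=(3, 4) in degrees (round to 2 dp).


u.v = 40, |u| = sqrt(80) = 8.9443, |v| = sqrt(25) = 5
cos(theta) = u.v/(|u||v|) = 40/sqrt(2000) = 0.894427
theta = acos(0.894427) = 26.57 degrees

26.57 degrees


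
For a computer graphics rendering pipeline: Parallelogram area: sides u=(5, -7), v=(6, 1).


|u x v| = |5*1 - (-7)*6|
= |5 - (-42)| = 47

47


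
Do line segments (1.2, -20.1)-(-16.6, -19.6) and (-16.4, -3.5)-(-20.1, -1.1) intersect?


Cross products: d1=19.18, d2=60.05, d3=-286.68, d4=-327.55
d1*d2 < 0 and d3*d4 < 0? no

No, they don't intersect


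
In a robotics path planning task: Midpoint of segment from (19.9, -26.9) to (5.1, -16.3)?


M = ((19.9+5.1)/2, ((-26.9)+(-16.3))/2)
= (12.5, -21.6)

(12.5, -21.6)


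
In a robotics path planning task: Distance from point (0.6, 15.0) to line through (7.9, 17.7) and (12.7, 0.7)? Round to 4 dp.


|cross product| = 137.06
|line direction| = sqrt(312.04) = 17.6647
Distance = 137.06/sqrt(312.04) = 7.759

7.759


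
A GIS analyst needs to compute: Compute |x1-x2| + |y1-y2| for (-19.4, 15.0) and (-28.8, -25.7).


|(-19.4)-(-28.8)| + |15-(-25.7)| = 9.4 + 40.7 = 50.1

50.1


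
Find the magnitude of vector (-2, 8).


|u| = sqrt((-2)^2 + 8^2) = sqrt(68) = 8.2462

8.2462


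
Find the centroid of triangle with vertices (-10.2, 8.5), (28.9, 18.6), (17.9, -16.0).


Centroid = ((x_A+x_B+x_C)/3, (y_A+y_B+y_C)/3)
= (((-10.2)+28.9+17.9)/3, (8.5+18.6+(-16))/3)
= (12.2, 3.7)

(12.2, 3.7)


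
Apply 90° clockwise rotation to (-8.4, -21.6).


90° CW: (x,y) -> (y, -x)
(-8.4,-21.6) -> (-21.6, 8.4)

(-21.6, 8.4)


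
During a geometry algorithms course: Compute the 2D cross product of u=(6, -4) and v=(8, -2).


u x v = u_x*v_y - u_y*v_x = 6*(-2) - (-4)*8
= (-12) - (-32) = 20

20


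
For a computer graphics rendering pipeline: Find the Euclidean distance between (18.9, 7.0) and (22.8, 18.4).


dx=3.9, dy=11.4
d^2 = 3.9^2 + 11.4^2 = 145.17
d = sqrt(145.17) = 12.0487

12.0487


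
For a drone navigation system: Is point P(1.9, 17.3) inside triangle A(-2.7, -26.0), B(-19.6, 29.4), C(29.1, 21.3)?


Cross products: AB x AP = -986.61, BC x BP = -415.12, CA x CP = -1159.36
All same sign? yes

Yes, inside


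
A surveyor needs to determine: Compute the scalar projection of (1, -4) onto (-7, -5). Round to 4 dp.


u.v = 13, |v| = sqrt(74) = 8.6023
Scalar projection = u.v / |v| = 13 / sqrt(74) = 1.5112

1.5112


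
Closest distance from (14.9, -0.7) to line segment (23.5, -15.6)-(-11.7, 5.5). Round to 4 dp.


Project P onto AB: t = 0.3664 (clamped to [0,1])
Closest point on segment: (10.6027, -7.8689)
Distance: 8.3583

8.3583


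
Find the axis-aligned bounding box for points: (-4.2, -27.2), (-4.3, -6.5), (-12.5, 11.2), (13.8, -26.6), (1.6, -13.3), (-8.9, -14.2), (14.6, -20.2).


x range: [-12.5, 14.6]
y range: [-27.2, 11.2]
Bounding box: (-12.5,-27.2) to (14.6,11.2)

(-12.5,-27.2) to (14.6,11.2)


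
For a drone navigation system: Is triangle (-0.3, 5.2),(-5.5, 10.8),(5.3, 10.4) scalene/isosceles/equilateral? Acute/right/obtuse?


Side lengths squared: AB^2=58.4, BC^2=116.8, CA^2=58.4
Sorted: [58.4, 58.4, 116.8]
By sides: Isosceles, By angles: Right

Isosceles, Right


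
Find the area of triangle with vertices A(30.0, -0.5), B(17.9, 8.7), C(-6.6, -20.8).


Area = |x_A(y_B-y_C) + x_B(y_C-y_A) + x_C(y_A-y_B)|/2
= |885 + (-363.37) + 60.72|/2
= 582.35/2 = 291.175

291.175


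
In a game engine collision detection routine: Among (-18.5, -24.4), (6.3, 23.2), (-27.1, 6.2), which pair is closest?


d(P0,P1) = 53.6731, d(P0,P2) = 31.7855, d(P1,P2) = 37.4775
Closest: P0 and P2

Closest pair: (-18.5, -24.4) and (-27.1, 6.2), distance = 31.7855


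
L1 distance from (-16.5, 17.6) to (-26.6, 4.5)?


|(-16.5)-(-26.6)| + |17.6-4.5| = 10.1 + 13.1 = 23.2

23.2


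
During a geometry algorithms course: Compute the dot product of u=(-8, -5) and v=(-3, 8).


u . v = u_x*v_x + u_y*v_y = (-8)*(-3) + (-5)*8
= 24 + (-40) = -16

-16


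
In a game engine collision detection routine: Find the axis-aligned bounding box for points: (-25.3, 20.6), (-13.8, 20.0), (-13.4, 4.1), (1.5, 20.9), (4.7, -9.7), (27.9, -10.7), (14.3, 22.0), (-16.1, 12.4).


x range: [-25.3, 27.9]
y range: [-10.7, 22]
Bounding box: (-25.3,-10.7) to (27.9,22)

(-25.3,-10.7) to (27.9,22)


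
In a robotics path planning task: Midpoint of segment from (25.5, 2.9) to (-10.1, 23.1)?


M = ((25.5+(-10.1))/2, (2.9+23.1)/2)
= (7.7, 13)

(7.7, 13)


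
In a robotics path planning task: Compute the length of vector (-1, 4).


|u| = sqrt((-1)^2 + 4^2) = sqrt(17) = 4.1231

4.1231


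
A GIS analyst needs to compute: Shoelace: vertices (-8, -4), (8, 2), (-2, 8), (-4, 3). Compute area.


Shoelace sum: ((-8)*2 - 8*(-4)) + (8*8 - (-2)*2) + ((-2)*3 - (-4)*8) + ((-4)*(-4) - (-8)*3)
= 150
Area = |150|/2 = 75

75


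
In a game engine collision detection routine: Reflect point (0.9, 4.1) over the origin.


Reflection over origin: (x,y) -> (-x,-y)
(0.9, 4.1) -> (-0.9, -4.1)

(-0.9, -4.1)


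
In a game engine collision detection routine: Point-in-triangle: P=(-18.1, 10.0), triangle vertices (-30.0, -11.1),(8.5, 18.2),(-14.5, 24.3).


Cross products: AB x AP = 463.68, BC x BP = 350.86, CA x CP = 94.21
All same sign? yes

Yes, inside


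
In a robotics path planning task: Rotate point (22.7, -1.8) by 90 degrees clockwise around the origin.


90° CW: (x,y) -> (y, -x)
(22.7,-1.8) -> (-1.8, -22.7)

(-1.8, -22.7)


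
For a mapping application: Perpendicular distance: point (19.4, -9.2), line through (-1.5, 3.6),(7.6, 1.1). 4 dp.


|cross product| = 64.23
|line direction| = sqrt(89.06) = 9.4372
Distance = 64.23/sqrt(89.06) = 6.8061

6.8061


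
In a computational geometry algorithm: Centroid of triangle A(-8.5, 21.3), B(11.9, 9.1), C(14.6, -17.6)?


Centroid = ((x_A+x_B+x_C)/3, (y_A+y_B+y_C)/3)
= (((-8.5)+11.9+14.6)/3, (21.3+9.1+(-17.6))/3)
= (6, 4.2667)

(6, 4.2667)


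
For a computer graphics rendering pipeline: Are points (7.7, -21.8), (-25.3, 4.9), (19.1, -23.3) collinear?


Cross product: ((-25.3)-7.7)*((-23.3)-(-21.8)) - (4.9-(-21.8))*(19.1-7.7)
= -254.88

No, not collinear


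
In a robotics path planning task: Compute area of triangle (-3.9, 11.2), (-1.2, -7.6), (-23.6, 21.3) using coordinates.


Area = |x_A(y_B-y_C) + x_B(y_C-y_A) + x_C(y_A-y_B)|/2
= |112.71 + (-12.12) + (-443.68)|/2
= 343.09/2 = 171.545

171.545


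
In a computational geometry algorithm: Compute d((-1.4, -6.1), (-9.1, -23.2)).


dx=-7.7, dy=-17.1
d^2 = (-7.7)^2 + (-17.1)^2 = 351.7
d = sqrt(351.7) = 18.7537

18.7537


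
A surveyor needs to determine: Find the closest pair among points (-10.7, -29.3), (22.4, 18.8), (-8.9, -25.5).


d(P0,P1) = 58.3885, d(P0,P2) = 4.2048, d(P1,P2) = 54.2419
Closest: P0 and P2

Closest pair: (-10.7, -29.3) and (-8.9, -25.5), distance = 4.2048


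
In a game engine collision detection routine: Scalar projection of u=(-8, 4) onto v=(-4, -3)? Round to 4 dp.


u.v = 20, |v| = sqrt(25) = 5
Scalar projection = u.v / |v| = 20 / sqrt(25) = 4

4


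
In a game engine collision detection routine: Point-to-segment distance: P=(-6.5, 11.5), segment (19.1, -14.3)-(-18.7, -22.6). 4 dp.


Project P onto AB: t = 0.5031 (clamped to [0,1])
Closest point on segment: (0.082, -18.4759)
Distance: 30.69

30.69


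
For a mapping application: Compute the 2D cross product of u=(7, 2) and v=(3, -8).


u x v = u_x*v_y - u_y*v_x = 7*(-8) - 2*3
= (-56) - 6 = -62

-62


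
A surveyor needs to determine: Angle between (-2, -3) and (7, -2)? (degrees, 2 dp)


u.v = -8, |u| = sqrt(13) = 3.6056, |v| = sqrt(53) = 7.2801
cos(theta) = u.v/(|u||v|) = -8/sqrt(689) = -0.304776
theta = acos(-0.304776) = 107.74 degrees

107.74 degrees


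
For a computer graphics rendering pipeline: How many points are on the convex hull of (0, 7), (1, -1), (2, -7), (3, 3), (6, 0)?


Convex hull vertices (CCW): (0, 7), (1, -1), (2, -7), (6, 0)
Count = 4

4


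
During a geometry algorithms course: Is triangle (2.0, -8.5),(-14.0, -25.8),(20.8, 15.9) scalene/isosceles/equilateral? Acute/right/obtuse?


Side lengths squared: AB^2=555.29, BC^2=2949.93, CA^2=948.8
Sorted: [555.29, 948.8, 2949.93]
By sides: Scalene, By angles: Obtuse

Scalene, Obtuse


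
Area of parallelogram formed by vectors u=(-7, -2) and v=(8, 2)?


|u x v| = |(-7)*2 - (-2)*8|
= |(-14) - (-16)| = 2

2


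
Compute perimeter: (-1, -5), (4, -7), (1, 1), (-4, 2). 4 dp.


Sides: (-1, -5)->(4, -7): sqrt(29) = 5.385165, (4, -7)->(1, 1): sqrt(73) = 8.544004, (1, 1)->(-4, 2): sqrt(26) = 5.09902, (-4, 2)->(-1, -5): sqrt(58) = 7.615773
Sum = 26.643962
Perimeter = 26.644

26.644


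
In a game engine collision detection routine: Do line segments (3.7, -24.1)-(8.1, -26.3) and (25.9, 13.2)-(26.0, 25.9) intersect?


Cross products: d1=278.21, d2=222.11, d3=212.96, d4=269.06
d1*d2 < 0 and d3*d4 < 0? no

No, they don't intersect


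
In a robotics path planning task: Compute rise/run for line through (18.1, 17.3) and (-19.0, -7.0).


slope = (y2-y1)/(x2-x1) = ((-7)-17.3)/((-19)-18.1) = (-24.3)/(-37.1) = 0.655

0.655


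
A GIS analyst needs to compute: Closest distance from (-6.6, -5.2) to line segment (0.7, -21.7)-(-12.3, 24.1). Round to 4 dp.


Project P onto AB: t = 0.3753 (clamped to [0,1])
Closest point on segment: (-4.1785, -4.5127)
Distance: 2.5172

2.5172


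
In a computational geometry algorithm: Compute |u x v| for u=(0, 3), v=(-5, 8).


|u x v| = |0*8 - 3*(-5)|
= |0 - (-15)| = 15

15


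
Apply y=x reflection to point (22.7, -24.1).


Reflection over y=x: (x,y) -> (y,x)
(22.7, -24.1) -> (-24.1, 22.7)

(-24.1, 22.7)


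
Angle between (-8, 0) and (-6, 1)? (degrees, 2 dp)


u.v = 48, |u| = sqrt(64) = 8, |v| = sqrt(37) = 6.0828
cos(theta) = u.v/(|u||v|) = 48/sqrt(2368) = 0.986394
theta = acos(0.986394) = 9.46 degrees

9.46 degrees


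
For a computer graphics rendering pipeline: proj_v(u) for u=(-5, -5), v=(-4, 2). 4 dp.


u.v = 10, |v| = sqrt(20) = 4.4721
Scalar projection = u.v / |v| = 10 / sqrt(20) = 2.2361

2.2361


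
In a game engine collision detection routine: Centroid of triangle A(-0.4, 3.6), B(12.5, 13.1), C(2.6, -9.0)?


Centroid = ((x_A+x_B+x_C)/3, (y_A+y_B+y_C)/3)
= (((-0.4)+12.5+2.6)/3, (3.6+13.1+(-9))/3)
= (4.9, 2.5667)

(4.9, 2.5667)


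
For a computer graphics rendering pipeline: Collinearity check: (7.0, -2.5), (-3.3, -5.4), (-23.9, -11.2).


Cross product: ((-3.3)-7)*((-11.2)-(-2.5)) - ((-5.4)-(-2.5))*((-23.9)-7)
= 0

Yes, collinear


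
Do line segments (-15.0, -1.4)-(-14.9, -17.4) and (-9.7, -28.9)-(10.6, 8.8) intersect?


Cross products: d1=758.06, d2=429.49, d3=82.05, d4=410.62
d1*d2 < 0 and d3*d4 < 0? no

No, they don't intersect


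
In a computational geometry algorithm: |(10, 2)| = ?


|u| = sqrt(10^2 + 2^2) = sqrt(104) = 10.198

10.198


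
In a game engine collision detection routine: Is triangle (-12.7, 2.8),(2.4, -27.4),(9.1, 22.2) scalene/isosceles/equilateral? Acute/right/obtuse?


Side lengths squared: AB^2=1140.05, BC^2=2505.05, CA^2=851.6
Sorted: [851.6, 1140.05, 2505.05]
By sides: Scalene, By angles: Obtuse

Scalene, Obtuse


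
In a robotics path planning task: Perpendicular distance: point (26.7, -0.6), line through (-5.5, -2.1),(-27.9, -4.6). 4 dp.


|cross product| = 46.9
|line direction| = sqrt(508.01) = 22.5391
Distance = 46.9/sqrt(508.01) = 2.0808

2.0808


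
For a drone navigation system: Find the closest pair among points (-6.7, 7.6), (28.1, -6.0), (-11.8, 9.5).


d(P0,P1) = 37.3631, d(P0,P2) = 5.4424, d(P1,P2) = 42.8049
Closest: P0 and P2

Closest pair: (-6.7, 7.6) and (-11.8, 9.5), distance = 5.4424


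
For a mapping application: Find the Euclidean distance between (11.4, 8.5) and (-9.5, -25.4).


dx=-20.9, dy=-33.9
d^2 = (-20.9)^2 + (-33.9)^2 = 1586.02
d = sqrt(1586.02) = 39.8249

39.8249


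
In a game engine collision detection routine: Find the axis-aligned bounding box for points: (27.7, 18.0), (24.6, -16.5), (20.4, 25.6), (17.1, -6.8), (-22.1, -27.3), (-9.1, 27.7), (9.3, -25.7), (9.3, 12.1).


x range: [-22.1, 27.7]
y range: [-27.3, 27.7]
Bounding box: (-22.1,-27.3) to (27.7,27.7)

(-22.1,-27.3) to (27.7,27.7)


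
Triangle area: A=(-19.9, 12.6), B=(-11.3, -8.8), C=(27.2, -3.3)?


Area = |x_A(y_B-y_C) + x_B(y_C-y_A) + x_C(y_A-y_B)|/2
= |109.45 + 179.67 + 582.08|/2
= 871.2/2 = 435.6

435.6


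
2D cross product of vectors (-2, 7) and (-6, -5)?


u x v = u_x*v_y - u_y*v_x = (-2)*(-5) - 7*(-6)
= 10 - (-42) = 52

52


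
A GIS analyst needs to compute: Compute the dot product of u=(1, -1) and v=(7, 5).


u . v = u_x*v_x + u_y*v_y = 1*7 + (-1)*5
= 7 + (-5) = 2

2


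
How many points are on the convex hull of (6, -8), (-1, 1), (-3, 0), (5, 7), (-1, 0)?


Convex hull vertices (CCW): (-3, 0), (6, -8), (5, 7)
Count = 3

3


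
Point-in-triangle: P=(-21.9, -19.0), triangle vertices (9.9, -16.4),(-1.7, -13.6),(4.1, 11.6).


Cross products: AB x AP = 119.2, BC x BP = 477.72, CA x CP = -905.48
All same sign? no

No, outside


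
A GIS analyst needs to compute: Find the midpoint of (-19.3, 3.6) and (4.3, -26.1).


M = (((-19.3)+4.3)/2, (3.6+(-26.1))/2)
= (-7.5, -11.25)

(-7.5, -11.25)


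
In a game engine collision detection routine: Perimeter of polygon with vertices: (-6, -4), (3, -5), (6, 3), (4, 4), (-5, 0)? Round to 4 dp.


Sides: (-6, -4)->(3, -5): sqrt(82) = 9.055385, (3, -5)->(6, 3): sqrt(73) = 8.544004, (6, 3)->(4, 4): sqrt(5) = 2.236068, (4, 4)->(-5, 0): sqrt(97) = 9.848858, (-5, 0)->(-6, -4): sqrt(17) = 4.123106
Sum = 33.807421
Perimeter = 33.8074

33.8074


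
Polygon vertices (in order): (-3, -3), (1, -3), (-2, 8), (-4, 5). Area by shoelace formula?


Shoelace sum: ((-3)*(-3) - 1*(-3)) + (1*8 - (-2)*(-3)) + ((-2)*5 - (-4)*8) + ((-4)*(-3) - (-3)*5)
= 63
Area = |63|/2 = 31.5

31.5


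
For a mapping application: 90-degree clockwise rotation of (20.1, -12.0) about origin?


90° CW: (x,y) -> (y, -x)
(20.1,-12) -> (-12, -20.1)

(-12, -20.1)


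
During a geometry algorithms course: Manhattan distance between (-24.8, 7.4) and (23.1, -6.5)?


|(-24.8)-23.1| + |7.4-(-6.5)| = 47.9 + 13.9 = 61.8

61.8


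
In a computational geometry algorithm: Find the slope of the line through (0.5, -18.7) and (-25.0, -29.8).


slope = (y2-y1)/(x2-x1) = ((-29.8)-(-18.7))/((-25)-0.5) = (-11.1)/(-25.5) = 0.4353

0.4353


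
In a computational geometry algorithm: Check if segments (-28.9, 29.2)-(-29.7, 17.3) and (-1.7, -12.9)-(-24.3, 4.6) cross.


Cross products: d1=-475.46, d2=-192.52, d3=357.36, d4=74.42
d1*d2 < 0 and d3*d4 < 0? no

No, they don't intersect


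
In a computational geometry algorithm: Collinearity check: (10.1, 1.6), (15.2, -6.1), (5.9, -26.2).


Cross product: (15.2-10.1)*((-26.2)-1.6) - ((-6.1)-1.6)*(5.9-10.1)
= -174.12

No, not collinear


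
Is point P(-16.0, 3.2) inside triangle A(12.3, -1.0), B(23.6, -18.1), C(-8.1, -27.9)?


Cross products: AB x AP = -436.47, BC x BP = -1063.29, CA x CP = 846.95
All same sign? no

No, outside


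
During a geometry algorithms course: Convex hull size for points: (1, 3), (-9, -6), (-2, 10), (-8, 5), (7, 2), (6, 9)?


Convex hull vertices (CCW): (-9, -6), (7, 2), (6, 9), (-2, 10), (-8, 5)
Count = 5

5


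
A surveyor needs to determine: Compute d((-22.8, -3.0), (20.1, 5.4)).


dx=42.9, dy=8.4
d^2 = 42.9^2 + 8.4^2 = 1910.97
d = sqrt(1910.97) = 43.7146

43.7146


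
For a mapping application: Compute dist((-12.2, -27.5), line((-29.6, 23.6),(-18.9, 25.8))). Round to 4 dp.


|cross product| = 585.05
|line direction| = sqrt(119.33) = 10.9238
Distance = 585.05/sqrt(119.33) = 53.5572

53.5572


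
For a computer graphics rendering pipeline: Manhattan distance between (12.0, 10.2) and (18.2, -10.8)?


|12-18.2| + |10.2-(-10.8)| = 6.2 + 21 = 27.2

27.2


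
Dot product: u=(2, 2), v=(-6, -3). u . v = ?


u . v = u_x*v_x + u_y*v_y = 2*(-6) + 2*(-3)
= (-12) + (-6) = -18

-18


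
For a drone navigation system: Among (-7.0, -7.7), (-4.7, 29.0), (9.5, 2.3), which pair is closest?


d(P0,P1) = 36.772, d(P0,P2) = 19.2938, d(P1,P2) = 30.2412
Closest: P0 and P2

Closest pair: (-7.0, -7.7) and (9.5, 2.3), distance = 19.2938


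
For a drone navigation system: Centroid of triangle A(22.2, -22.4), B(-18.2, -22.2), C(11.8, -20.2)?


Centroid = ((x_A+x_B+x_C)/3, (y_A+y_B+y_C)/3)
= ((22.2+(-18.2)+11.8)/3, ((-22.4)+(-22.2)+(-20.2))/3)
= (5.2667, -21.6)

(5.2667, -21.6)


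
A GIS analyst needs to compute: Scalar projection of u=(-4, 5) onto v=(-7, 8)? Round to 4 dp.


u.v = 68, |v| = sqrt(113) = 10.6301
Scalar projection = u.v / |v| = 68 / sqrt(113) = 6.3969

6.3969


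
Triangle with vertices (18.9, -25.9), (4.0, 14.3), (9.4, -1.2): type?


Side lengths squared: AB^2=1838.05, BC^2=269.41, CA^2=700.34
Sorted: [269.41, 700.34, 1838.05]
By sides: Scalene, By angles: Obtuse

Scalene, Obtuse


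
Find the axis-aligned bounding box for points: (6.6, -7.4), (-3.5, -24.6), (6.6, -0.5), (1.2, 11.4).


x range: [-3.5, 6.6]
y range: [-24.6, 11.4]
Bounding box: (-3.5,-24.6) to (6.6,11.4)

(-3.5,-24.6) to (6.6,11.4)


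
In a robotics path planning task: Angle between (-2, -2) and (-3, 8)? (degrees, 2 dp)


u.v = -10, |u| = sqrt(8) = 2.8284, |v| = sqrt(73) = 8.544
cos(theta) = u.v/(|u||v|) = -10/sqrt(584) = -0.413803
theta = acos(-0.413803) = 114.44 degrees

114.44 degrees


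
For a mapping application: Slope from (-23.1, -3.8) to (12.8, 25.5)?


slope = (y2-y1)/(x2-x1) = (25.5-(-3.8))/(12.8-(-23.1)) = 29.3/35.9 = 0.8162

0.8162


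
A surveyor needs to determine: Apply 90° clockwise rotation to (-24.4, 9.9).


90° CW: (x,y) -> (y, -x)
(-24.4,9.9) -> (9.9, 24.4)

(9.9, 24.4)


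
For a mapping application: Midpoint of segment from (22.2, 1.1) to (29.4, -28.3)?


M = ((22.2+29.4)/2, (1.1+(-28.3))/2)
= (25.8, -13.6)

(25.8, -13.6)


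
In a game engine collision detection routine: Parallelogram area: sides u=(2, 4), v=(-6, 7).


|u x v| = |2*7 - 4*(-6)|
= |14 - (-24)| = 38

38


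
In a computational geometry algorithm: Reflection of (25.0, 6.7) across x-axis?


Reflection over x-axis: (x,y) -> (x,-y)
(25, 6.7) -> (25, -6.7)

(25, -6.7)


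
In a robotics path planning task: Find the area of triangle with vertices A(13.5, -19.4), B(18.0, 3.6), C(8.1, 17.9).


Area = |x_A(y_B-y_C) + x_B(y_C-y_A) + x_C(y_A-y_B)|/2
= |(-193.05) + 671.4 + (-186.3)|/2
= 292.05/2 = 146.025

146.025


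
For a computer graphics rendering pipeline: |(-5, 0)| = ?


|u| = sqrt((-5)^2 + 0^2) = sqrt(25) = 5

5


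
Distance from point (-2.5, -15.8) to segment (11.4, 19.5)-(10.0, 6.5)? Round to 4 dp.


Project P onto AB: t = 1 (clamped to [0,1])
Closest point on segment: (10, 6.5)
Distance: 25.5644

25.5644


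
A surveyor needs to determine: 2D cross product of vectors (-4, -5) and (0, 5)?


u x v = u_x*v_y - u_y*v_x = (-4)*5 - (-5)*0
= (-20) - 0 = -20

-20


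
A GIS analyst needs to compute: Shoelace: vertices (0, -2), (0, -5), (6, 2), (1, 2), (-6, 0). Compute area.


Shoelace sum: (0*(-5) - 0*(-2)) + (0*2 - 6*(-5)) + (6*2 - 1*2) + (1*0 - (-6)*2) + ((-6)*(-2) - 0*0)
= 64
Area = |64|/2 = 32

32


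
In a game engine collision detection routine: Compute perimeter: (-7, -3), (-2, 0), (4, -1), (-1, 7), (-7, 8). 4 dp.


Sides: (-7, -3)->(-2, 0): sqrt(34) = 5.830952, (-2, 0)->(4, -1): sqrt(37) = 6.082763, (4, -1)->(-1, 7): sqrt(89) = 9.433981, (-1, 7)->(-7, 8): sqrt(37) = 6.082763, (-7, 8)->(-7, -3): sqrt(121) = 11
Sum = 38.430459
Perimeter = 38.4305

38.4305


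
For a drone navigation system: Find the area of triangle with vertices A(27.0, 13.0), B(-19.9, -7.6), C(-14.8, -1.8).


Area = |x_A(y_B-y_C) + x_B(y_C-y_A) + x_C(y_A-y_B)|/2
= |(-156.6) + 294.52 + (-304.88)|/2
= 166.96/2 = 83.48

83.48


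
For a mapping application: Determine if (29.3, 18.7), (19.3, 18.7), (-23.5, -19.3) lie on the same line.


Cross product: (19.3-29.3)*((-19.3)-18.7) - (18.7-18.7)*((-23.5)-29.3)
= 380

No, not collinear


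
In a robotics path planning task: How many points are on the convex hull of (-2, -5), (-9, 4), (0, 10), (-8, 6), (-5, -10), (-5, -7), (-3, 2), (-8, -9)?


Convex hull vertices (CCW): (-9, 4), (-8, -9), (-5, -10), (-2, -5), (0, 10), (-8, 6)
Count = 6

6


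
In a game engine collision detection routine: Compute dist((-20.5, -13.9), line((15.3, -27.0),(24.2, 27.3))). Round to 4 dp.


|cross product| = 2060.53
|line direction| = sqrt(3027.7) = 55.0245
Distance = 2060.53/sqrt(3027.7) = 37.4475

37.4475


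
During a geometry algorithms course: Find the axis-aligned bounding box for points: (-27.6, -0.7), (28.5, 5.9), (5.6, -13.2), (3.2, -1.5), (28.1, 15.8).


x range: [-27.6, 28.5]
y range: [-13.2, 15.8]
Bounding box: (-27.6,-13.2) to (28.5,15.8)

(-27.6,-13.2) to (28.5,15.8)


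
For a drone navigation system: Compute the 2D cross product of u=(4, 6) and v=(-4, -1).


u x v = u_x*v_y - u_y*v_x = 4*(-1) - 6*(-4)
= (-4) - (-24) = 20

20


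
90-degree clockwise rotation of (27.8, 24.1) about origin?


90° CW: (x,y) -> (y, -x)
(27.8,24.1) -> (24.1, -27.8)

(24.1, -27.8)


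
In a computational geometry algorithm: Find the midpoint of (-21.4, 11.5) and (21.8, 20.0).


M = (((-21.4)+21.8)/2, (11.5+20)/2)
= (0.2, 15.75)

(0.2, 15.75)


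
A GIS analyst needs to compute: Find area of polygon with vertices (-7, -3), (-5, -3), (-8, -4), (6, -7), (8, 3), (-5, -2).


Shoelace sum: ((-7)*(-3) - (-5)*(-3)) + ((-5)*(-4) - (-8)*(-3)) + ((-8)*(-7) - 6*(-4)) + (6*3 - 8*(-7)) + (8*(-2) - (-5)*3) + ((-5)*(-3) - (-7)*(-2))
= 156
Area = |156|/2 = 78

78


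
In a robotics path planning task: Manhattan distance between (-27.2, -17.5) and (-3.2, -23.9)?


|(-27.2)-(-3.2)| + |(-17.5)-(-23.9)| = 24 + 6.4 = 30.4

30.4


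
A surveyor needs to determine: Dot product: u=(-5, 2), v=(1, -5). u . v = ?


u . v = u_x*v_x + u_y*v_y = (-5)*1 + 2*(-5)
= (-5) + (-10) = -15

-15


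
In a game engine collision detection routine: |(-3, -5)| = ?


|u| = sqrt((-3)^2 + (-5)^2) = sqrt(34) = 5.831

5.831


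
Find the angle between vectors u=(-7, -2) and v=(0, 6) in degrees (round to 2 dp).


u.v = -12, |u| = sqrt(53) = 7.2801, |v| = sqrt(36) = 6
cos(theta) = u.v/(|u||v|) = -12/sqrt(1908) = -0.274721
theta = acos(-0.274721) = 105.95 degrees

105.95 degrees


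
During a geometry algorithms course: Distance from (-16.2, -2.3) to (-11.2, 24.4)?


dx=5, dy=26.7
d^2 = 5^2 + 26.7^2 = 737.89
d = sqrt(737.89) = 27.1641

27.1641


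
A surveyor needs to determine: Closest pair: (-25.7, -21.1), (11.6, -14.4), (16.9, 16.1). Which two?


d(P0,P1) = 37.897, d(P0,P2) = 56.5562, d(P1,P2) = 30.9571
Closest: P1 and P2

Closest pair: (11.6, -14.4) and (16.9, 16.1), distance = 30.9571


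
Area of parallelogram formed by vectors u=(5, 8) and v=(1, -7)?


|u x v| = |5*(-7) - 8*1|
= |(-35) - 8| = 43

43


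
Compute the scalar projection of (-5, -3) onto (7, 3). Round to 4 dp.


u.v = -44, |v| = sqrt(58) = 7.6158
Scalar projection = u.v / |v| = -44 / sqrt(58) = -5.7775

-5.7775


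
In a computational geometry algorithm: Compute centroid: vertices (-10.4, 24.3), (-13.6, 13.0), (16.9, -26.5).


Centroid = ((x_A+x_B+x_C)/3, (y_A+y_B+y_C)/3)
= (((-10.4)+(-13.6)+16.9)/3, (24.3+13+(-26.5))/3)
= (-2.3667, 3.6)

(-2.3667, 3.6)


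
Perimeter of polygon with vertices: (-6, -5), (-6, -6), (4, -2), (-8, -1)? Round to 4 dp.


Sides: (-6, -5)->(-6, -6): sqrt(1) = 1, (-6, -6)->(4, -2): sqrt(116) = 10.77033, (4, -2)->(-8, -1): sqrt(145) = 12.041595, (-8, -1)->(-6, -5): sqrt(20) = 4.472136
Sum = 28.284061
Perimeter = 28.2841

28.2841


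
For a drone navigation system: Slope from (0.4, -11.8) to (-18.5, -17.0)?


slope = (y2-y1)/(x2-x1) = ((-17)-(-11.8))/((-18.5)-0.4) = (-5.2)/(-18.9) = 0.2751

0.2751


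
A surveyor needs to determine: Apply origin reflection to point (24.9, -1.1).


Reflection over origin: (x,y) -> (-x,-y)
(24.9, -1.1) -> (-24.9, 1.1)

(-24.9, 1.1)


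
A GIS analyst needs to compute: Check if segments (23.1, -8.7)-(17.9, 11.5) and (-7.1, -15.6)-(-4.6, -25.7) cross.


Cross products: d1=322.27, d2=320.25, d3=645.92, d4=647.94
d1*d2 < 0 and d3*d4 < 0? no

No, they don't intersect


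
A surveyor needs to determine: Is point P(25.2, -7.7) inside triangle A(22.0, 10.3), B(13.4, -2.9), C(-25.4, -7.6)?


Cross products: AB x AP = 197.04, BC x BP = 241.7, CA x CP = -910.48
All same sign? no

No, outside


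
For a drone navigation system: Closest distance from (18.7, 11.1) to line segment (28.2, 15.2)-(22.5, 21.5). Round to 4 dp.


Project P onto AB: t = 0.3924 (clamped to [0,1])
Closest point on segment: (25.9636, 17.6718)
Distance: 9.7953

9.7953


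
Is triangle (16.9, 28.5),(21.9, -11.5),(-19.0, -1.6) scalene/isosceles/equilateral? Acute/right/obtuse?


Side lengths squared: AB^2=1625, BC^2=1770.82, CA^2=2194.82
Sorted: [1625, 1770.82, 2194.82]
By sides: Scalene, By angles: Acute

Scalene, Acute


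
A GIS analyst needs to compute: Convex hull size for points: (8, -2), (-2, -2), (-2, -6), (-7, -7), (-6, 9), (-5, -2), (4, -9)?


Convex hull vertices (CCW): (-7, -7), (4, -9), (8, -2), (-6, 9)
Count = 4

4


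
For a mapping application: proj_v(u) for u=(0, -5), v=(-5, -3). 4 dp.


u.v = 15, |v| = sqrt(34) = 5.831
Scalar projection = u.v / |v| = 15 / sqrt(34) = 2.5725

2.5725


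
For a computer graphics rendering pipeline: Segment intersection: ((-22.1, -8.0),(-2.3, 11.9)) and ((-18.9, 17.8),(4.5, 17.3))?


Cross products: d1=-605.32, d2=-129.76, d3=447.16, d4=-28.4
d1*d2 < 0 and d3*d4 < 0? no

No, they don't intersect


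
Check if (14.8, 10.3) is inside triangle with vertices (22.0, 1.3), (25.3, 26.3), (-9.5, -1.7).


Cross products: AB x AP = 209.7, BC x BP = 262.8, CA x CP = 305.1
All same sign? yes

Yes, inside


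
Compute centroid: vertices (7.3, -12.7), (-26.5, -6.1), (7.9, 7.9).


Centroid = ((x_A+x_B+x_C)/3, (y_A+y_B+y_C)/3)
= ((7.3+(-26.5)+7.9)/3, ((-12.7)+(-6.1)+7.9)/3)
= (-3.7667, -3.6333)

(-3.7667, -3.6333)
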